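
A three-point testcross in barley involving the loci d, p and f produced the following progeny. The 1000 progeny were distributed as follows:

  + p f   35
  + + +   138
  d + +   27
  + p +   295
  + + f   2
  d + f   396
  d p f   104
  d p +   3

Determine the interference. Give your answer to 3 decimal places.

The two most frequent reciprocal classes, d + f and + p +, are the parental types, so the F1 was d + f / + p +.
The two rarest classes, + + f and d p +, are the double crossovers. Comparing them with the parentals, only the d allele has switched, so d is the middle locus and the order is f – d – p.
f–d: (62 + 5)/1000 = 0.0670; d–p: (242 + 5)/1000 = 0.2470.
Expected DCO frequency = 0.0670 × 0.2470 ≈ 0.01655; observed = 5/1000 ≈ 0.00500.
Coefficient of coincidence = 0.00500/0.01655 ≈ 0.302; interference = 1 − 0.302 = 0.698.

0.698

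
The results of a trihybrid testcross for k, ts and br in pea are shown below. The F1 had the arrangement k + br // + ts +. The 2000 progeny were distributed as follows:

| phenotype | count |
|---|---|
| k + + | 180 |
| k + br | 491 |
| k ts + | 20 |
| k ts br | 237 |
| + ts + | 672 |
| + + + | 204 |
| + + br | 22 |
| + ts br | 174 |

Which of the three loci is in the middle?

k

The two rarest classes, + + br and k ts +, are the double crossovers. Comparing them with the parentals, only the k allele has switched, so k is the middle locus and the order is br – k – ts.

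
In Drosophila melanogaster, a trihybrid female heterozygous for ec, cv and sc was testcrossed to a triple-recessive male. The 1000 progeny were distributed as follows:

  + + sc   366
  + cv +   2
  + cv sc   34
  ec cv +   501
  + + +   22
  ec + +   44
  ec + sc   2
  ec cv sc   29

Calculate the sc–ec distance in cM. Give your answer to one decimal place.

The two most frequent reciprocal classes, + + sc and ec cv +, are the parental types, so the F1 was + + sc / ec cv +.
The two rarest classes, ec + sc and + cv +, are the double crossovers. Comparing them with the parentals, only the ec allele has switched, so ec is the middle locus and the order is sc – ec – cv.
Crossovers in the sc–ec interval produce the single-crossover classes + + + and ec cv sc (22 + 29 = 51) plus the double crossovers (4).
RF(sc–ec) = (51 + 4) / 1000 = 55/1000 = 0.0550 → 5.5 cM.

5.5 cM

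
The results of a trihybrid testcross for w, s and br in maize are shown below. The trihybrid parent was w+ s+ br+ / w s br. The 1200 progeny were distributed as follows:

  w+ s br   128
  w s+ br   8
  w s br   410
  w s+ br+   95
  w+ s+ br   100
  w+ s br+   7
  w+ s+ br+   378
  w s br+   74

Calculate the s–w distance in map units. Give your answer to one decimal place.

The two rarest classes, w+ s br+ and w s+ br, are the double crossovers. Comparing them with the parentals, only the s allele has switched, so s is the middle locus and the order is w – s – br.
Crossovers in the w–s interval produce the single-crossover classes w s+ br+ and w+ s br (95 + 128 = 223) plus the double crossovers (15).
RF(w–s) = (223 + 15) / 1200 = 238/1200 = 0.1983 → 19.8 map units.

19.8 map units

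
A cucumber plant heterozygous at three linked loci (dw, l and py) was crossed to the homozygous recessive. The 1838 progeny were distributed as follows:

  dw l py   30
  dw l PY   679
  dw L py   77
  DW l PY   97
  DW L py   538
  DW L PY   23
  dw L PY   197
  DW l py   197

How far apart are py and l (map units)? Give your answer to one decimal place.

The two most frequent reciprocal classes, dw l PY and DW L py, are the parental types, so the F1 was dw l PY / DW L py.
The two rarest classes, dw l py and DW L PY, are the double crossovers. Comparing them with the parentals, only the py allele has switched, so py is the middle locus and the order is l – py – dw.
Crossovers in the l–py interval produce the single-crossover classes dw L PY and DW l py (197 + 197 = 394) plus the double crossovers (53).
RF(l–py) = (394 + 53) / 1838 = 447/1838 = 0.2432 → 24.3 map units.

24.3 map units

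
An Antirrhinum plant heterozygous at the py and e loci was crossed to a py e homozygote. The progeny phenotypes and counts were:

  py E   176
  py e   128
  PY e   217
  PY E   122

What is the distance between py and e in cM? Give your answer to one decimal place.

The two most frequent classes, PY e (217) and py E (176), are the parental types, so the F1 was PY e / py E.
The recombinant classes are PY E and py e: 122 + 128 = 250.
Recombination frequency = 250/643 = 0.3888 ≈ 38.9%, i.e. 38.9 cM.

38.9 cM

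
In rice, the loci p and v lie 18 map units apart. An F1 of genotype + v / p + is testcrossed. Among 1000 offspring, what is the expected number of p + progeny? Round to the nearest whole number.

A map distance of 18 map units corresponds to a recombination frequency of 0.180.
The F1 is + v / p +, so p + is a parental gamete class with expected frequency (1 − r)/2 = 0.820/2 = 0.4100.
Expected number = 0.4100 × 1000 = 410.00 ≈ 410.

410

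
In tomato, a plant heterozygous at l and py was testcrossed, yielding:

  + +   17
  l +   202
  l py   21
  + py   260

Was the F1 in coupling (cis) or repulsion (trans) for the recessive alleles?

trans

The two most frequent classes are + py (260) and l + (202); these are the parental (non-recombinant) types.
So the F1 carried + py on one chromosome and l + on the other — the recessive alleles are on opposite chromosomes (trans / repulsion).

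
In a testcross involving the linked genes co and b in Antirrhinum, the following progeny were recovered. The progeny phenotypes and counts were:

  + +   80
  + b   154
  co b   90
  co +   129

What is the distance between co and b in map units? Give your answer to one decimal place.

The two most frequent classes, + b (154) and co + (129), are the parental types, so the F1 was + b / co +.
The recombinant classes are + + and co b: 80 + 90 = 170.
Recombination frequency = 170/453 = 0.3753 ≈ 37.5%, i.e. 37.5 map units.

37.5 map units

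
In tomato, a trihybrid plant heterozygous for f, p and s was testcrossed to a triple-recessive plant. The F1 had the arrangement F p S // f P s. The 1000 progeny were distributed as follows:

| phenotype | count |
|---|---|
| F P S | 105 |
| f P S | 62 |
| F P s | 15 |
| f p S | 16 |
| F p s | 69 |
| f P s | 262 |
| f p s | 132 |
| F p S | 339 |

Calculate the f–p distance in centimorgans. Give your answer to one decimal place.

The two rarest classes, f p S and F P s, are the double crossovers. Comparing them with the parentals, only the f allele has switched, so f is the middle locus and the order is p – f – s.
Crossovers in the p–f interval produce the single-crossover classes F P S and f p s (105 + 132 = 237) plus the double crossovers (31).
RF(p–f) = (237 + 31) / 1000 = 268/1000 = 0.2680 → 26.8 centimorgans.

26.8 centimorgans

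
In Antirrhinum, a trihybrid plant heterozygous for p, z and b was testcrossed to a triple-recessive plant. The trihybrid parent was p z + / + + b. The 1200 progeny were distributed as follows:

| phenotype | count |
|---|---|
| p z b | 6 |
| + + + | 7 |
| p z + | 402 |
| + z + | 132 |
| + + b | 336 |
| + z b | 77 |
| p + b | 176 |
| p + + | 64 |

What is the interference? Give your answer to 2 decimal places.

The two rarest classes, p z b and + + +, are the double crossovers. Comparing them with the parentals, only the b allele has switched, so b is the middle locus and the order is z – b – p.
z–b: (141 + 13)/1200 = 0.1283; b–p: (308 + 13)/1200 = 0.2675.
Expected DCO frequency = 0.1283 × 0.2675 ≈ 0.03432; observed = 13/1200 ≈ 0.01083.
Coefficient of coincidence = 0.01083/0.03432 ≈ 0.32; interference = 1 − 0.32 = 0.68.

0.68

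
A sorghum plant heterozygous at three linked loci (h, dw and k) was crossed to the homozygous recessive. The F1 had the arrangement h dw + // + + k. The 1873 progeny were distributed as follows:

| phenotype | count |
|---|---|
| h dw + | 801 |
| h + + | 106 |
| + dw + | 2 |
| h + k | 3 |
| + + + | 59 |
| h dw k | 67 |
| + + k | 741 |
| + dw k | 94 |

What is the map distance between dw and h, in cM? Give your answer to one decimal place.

The two rarest classes, + dw + and h + k, are the double crossovers. Comparing them with the parentals, only the h allele has switched, so h is the middle locus and the order is dw – h – k.
Crossovers in the dw–h interval produce the single-crossover classes h + + and + dw k (106 + 94 = 200) plus the double crossovers (5).
RF(dw–h) = (200 + 5) / 1873 = 205/1873 = 0.1095 → 10.9 cM.

10.9 cM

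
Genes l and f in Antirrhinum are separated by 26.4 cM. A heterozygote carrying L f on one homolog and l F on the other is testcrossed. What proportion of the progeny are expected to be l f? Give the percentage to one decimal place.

13.2%

A map distance of 26.4 cM corresponds to a recombination frequency of 0.264.
The F1 is L f / l F, so l f is a recombinant gamete class with expected frequency r/2 = 0.264/2 = 0.1320.
That is 0.1320 = 13.2% of the progeny.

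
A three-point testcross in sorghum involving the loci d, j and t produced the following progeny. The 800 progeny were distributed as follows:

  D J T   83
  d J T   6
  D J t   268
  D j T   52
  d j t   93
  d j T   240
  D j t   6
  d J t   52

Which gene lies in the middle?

The two most frequent reciprocal classes, d j T and D J t, are the parental types, so the F1 was d j T / D J t.
The two rarest classes, d J T and D j t, are the double crossovers. Comparing them with the parentals, only the j allele has switched, so j is the middle locus and the order is t – j – d.

j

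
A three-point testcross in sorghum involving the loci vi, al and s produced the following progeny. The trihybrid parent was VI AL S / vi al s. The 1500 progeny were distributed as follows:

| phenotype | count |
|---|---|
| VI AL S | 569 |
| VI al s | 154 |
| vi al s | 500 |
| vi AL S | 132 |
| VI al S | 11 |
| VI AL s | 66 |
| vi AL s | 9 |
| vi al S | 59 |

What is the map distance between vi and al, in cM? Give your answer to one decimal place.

The two rarest classes, VI al S and vi AL s, are the double crossovers. Comparing them with the parentals, only the al allele has switched, so al is the middle locus and the order is s – al – vi.
Crossovers in the al–vi interval produce the single-crossover classes vi AL S and VI al s (132 + 154 = 286) plus the double crossovers (20).
RF(al–vi) = (286 + 20) / 1500 = 306/1500 = 0.2040 → 20.4 cM.

20.4 cM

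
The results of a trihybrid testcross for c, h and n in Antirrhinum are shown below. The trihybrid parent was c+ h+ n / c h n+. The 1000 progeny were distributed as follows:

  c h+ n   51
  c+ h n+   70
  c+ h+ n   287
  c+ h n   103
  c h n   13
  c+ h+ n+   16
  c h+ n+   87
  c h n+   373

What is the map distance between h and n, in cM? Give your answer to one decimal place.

21.9 cM

The two rarest classes, c+ h+ n+ and c h n, are the double crossovers. Comparing them with the parentals, only the n allele has switched, so n is the middle locus and the order is c – n – h.
Crossovers in the n–h interval produce the single-crossover classes c+ h n and c h+ n+ (103 + 87 = 190) plus the double crossovers (29).
RF(n–h) = (190 + 29) / 1000 = 219/1000 = 0.2190 → 21.9 cM.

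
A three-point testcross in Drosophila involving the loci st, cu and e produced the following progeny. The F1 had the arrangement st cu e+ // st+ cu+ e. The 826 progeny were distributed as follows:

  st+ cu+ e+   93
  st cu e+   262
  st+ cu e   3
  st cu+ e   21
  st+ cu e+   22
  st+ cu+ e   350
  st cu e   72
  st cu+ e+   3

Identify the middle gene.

cu

The two rarest classes, st cu+ e+ and st+ cu e, are the double crossovers. Comparing them with the parentals, only the cu allele has switched, so cu is the middle locus and the order is st – cu – e.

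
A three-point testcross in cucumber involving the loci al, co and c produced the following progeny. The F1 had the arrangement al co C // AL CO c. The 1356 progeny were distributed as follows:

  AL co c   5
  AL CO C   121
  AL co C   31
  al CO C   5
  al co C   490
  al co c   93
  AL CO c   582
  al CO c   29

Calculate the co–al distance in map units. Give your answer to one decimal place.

5.2 map units

The two rarest classes, al CO C and AL co c, are the double crossovers. Comparing them with the parentals, only the co allele has switched, so co is the middle locus and the order is al – co – c.
Crossovers in the al–co interval produce the single-crossover classes AL co C and al CO c (31 + 29 = 60) plus the double crossovers (10).
RF(al–co) = (60 + 10) / 1356 = 70/1356 = 0.0516 → 5.2 map units.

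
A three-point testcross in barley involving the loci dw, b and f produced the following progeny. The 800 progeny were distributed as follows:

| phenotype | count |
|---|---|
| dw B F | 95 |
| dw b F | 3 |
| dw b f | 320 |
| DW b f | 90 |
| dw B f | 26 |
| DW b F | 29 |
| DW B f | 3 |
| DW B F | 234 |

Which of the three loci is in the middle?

The two most frequent reciprocal classes, DW B F and dw b f, are the parental types, so the F1 was DW B F / dw b f.
The two rarest classes, DW B f and dw b F, are the double crossovers. Comparing them with the parentals, only the f allele has switched, so f is the middle locus and the order is dw – f – b.

f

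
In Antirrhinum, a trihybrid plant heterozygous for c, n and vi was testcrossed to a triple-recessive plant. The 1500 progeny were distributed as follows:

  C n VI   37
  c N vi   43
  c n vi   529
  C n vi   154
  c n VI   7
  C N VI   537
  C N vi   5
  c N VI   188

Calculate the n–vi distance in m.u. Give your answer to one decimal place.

The two most frequent reciprocal classes, C N VI and c n vi, are the parental types, so the F1 was C N VI / c n vi.
The two rarest classes, C N vi and c n VI, are the double crossovers. Comparing them with the parentals, only the vi allele has switched, so vi is the middle locus and the order is n – vi – c.
Crossovers in the n–vi interval produce the single-crossover classes C n VI and c N vi (37 + 43 = 80) plus the double crossovers (12).
RF(n–vi) = (80 + 12) / 1500 = 92/1500 = 0.0613 → 6.1 m.u.

6.1 m.u.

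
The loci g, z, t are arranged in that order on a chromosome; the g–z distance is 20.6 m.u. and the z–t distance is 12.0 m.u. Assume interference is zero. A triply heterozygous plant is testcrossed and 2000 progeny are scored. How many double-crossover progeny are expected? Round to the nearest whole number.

49

Map distances give recombination frequencies of 0.206 and 0.120 for the two intervals.
With no interference, expected double-crossover frequency = 0.206 × 0.120 = 0.02472.
Expected number = 0.02472 × 2000 = 49.44 ≈ 49.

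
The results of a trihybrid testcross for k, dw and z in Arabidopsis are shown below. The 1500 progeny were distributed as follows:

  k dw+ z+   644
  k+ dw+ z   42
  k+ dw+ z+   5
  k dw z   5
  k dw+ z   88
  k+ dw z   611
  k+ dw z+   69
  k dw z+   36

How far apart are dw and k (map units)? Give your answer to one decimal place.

5.9 map units

The two most frequent reciprocal classes, k+ dw z and k dw+ z+, are the parental types, so the F1 was k+ dw z / k dw+ z+.
The two rarest classes, k dw z and k+ dw+ z+, are the double crossovers. Comparing them with the parentals, only the k allele has switched, so k is the middle locus and the order is z – k – dw.
Crossovers in the k–dw interval produce the single-crossover classes k+ dw+ z and k dw z+ (42 + 36 = 78) plus the double crossovers (10).
RF(k–dw) = (78 + 10) / 1500 = 88/1500 = 0.0587 → 5.9 map units.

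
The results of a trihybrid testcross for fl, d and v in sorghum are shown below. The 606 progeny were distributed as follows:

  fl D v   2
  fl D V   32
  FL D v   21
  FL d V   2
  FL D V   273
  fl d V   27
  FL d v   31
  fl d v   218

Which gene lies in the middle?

d

The two most frequent reciprocal classes, fl d v and FL D V, are the parental types, so the F1 was fl d v / FL D V.
The two rarest classes, fl D v and FL d V, are the double crossovers. Comparing them with the parentals, only the d allele has switched, so d is the middle locus and the order is fl – d – v.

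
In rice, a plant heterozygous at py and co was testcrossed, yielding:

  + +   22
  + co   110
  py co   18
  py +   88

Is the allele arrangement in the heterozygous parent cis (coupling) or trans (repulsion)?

The two most frequent classes are + co (110) and py + (88); these are the parental (non-recombinant) types.
So the F1 carried + co on one chromosome and py + on the other — the recessive alleles are on opposite chromosomes (trans / repulsion).

trans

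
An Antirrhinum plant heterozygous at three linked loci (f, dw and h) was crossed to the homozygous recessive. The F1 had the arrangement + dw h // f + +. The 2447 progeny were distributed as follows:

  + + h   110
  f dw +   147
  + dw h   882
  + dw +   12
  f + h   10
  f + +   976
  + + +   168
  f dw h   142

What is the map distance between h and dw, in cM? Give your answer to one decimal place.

11.4 cM

The two rarest classes, + dw + and f + h, are the double crossovers. Comparing them with the parentals, only the h allele has switched, so h is the middle locus and the order is f – h – dw.
Crossovers in the h–dw interval produce the single-crossover classes + + h and f dw + (110 + 147 = 257) plus the double crossovers (22).
RF(h–dw) = (257 + 22) / 2447 = 279/2447 = 0.1140 → 11.4 cM.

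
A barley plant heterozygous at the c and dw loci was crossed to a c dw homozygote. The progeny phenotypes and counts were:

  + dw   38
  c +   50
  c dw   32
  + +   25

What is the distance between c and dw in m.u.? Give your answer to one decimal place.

39.3 m.u.

The two most frequent classes, + dw (38) and c + (50), are the parental types, so the F1 was + dw / c +.
The recombinant classes are + + and c dw: 25 + 32 = 57.
Recombination frequency = 57/145 = 0.3931 ≈ 39.3%, i.e. 39.3 m.u.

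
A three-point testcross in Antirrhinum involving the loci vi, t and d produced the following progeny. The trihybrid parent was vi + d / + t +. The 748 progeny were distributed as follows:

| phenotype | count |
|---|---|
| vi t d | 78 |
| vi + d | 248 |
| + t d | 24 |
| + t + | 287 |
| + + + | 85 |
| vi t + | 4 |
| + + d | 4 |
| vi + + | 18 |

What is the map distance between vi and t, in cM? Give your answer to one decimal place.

22.9 cM

The two rarest classes, + + d and vi t +, are the double crossovers. Comparing them with the parentals, only the vi allele has switched, so vi is the middle locus and the order is d – vi – t.
Crossovers in the vi–t interval produce the single-crossover classes vi t d and + + + (78 + 85 = 163) plus the double crossovers (8).
RF(vi–t) = (163 + 8) / 748 = 171/748 = 0.2286 → 22.9 cM.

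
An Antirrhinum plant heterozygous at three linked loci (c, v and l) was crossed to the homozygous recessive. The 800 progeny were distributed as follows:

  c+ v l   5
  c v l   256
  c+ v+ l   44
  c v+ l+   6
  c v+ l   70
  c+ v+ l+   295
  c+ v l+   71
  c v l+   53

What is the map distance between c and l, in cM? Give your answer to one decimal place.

13.5 cM

The two most frequent reciprocal classes, c+ v+ l+ and c v l, are the parental types, so the F1 was c+ v+ l+ / c v l.
The two rarest classes, c v+ l+ and c+ v l, are the double crossovers. Comparing them with the parentals, only the c allele has switched, so c is the middle locus and the order is l – c – v.
Crossovers in the l–c interval produce the single-crossover classes c+ v+ l and c v l+ (44 + 53 = 97) plus the double crossovers (11).
RF(l–c) = (97 + 11) / 800 = 108/800 = 0.1350 → 13.5 cM.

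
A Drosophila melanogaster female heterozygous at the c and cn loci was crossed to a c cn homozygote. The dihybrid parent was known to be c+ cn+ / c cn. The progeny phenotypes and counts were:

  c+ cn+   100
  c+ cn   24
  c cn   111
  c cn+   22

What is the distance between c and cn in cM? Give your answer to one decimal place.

17.9 cM

The recombinant classes are c+ cn and c cn+: 24 + 22 = 46.
Recombination frequency = 46/257 = 0.1790 ≈ 17.9%, i.e. 17.9 cM.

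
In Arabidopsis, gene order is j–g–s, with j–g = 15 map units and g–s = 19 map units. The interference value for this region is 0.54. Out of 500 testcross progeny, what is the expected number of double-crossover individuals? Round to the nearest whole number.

Map distances give recombination frequencies of 0.150 and 0.190 for the two intervals.
With interference 0.54 (so coincidence = 0.46), expected double-crossover frequency = 0.150 × 0.190 × 0.46 = 0.01311.
Expected number = 0.01311 × 500 = 6.55 ≈ 7.

7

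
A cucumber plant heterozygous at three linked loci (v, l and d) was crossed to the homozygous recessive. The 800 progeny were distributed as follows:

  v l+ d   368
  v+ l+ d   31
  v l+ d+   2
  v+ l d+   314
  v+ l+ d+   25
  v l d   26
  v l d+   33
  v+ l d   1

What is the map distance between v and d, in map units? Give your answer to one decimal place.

The two most frequent reciprocal classes, v l+ d and v+ l d+, are the parental types, so the F1 was v l+ d / v+ l d+.
The two rarest classes, v l+ d+ and v+ l d, are the double crossovers. Comparing them with the parentals, only the d allele has switched, so d is the middle locus and the order is l – d – v.
Crossovers in the d–v interval produce the single-crossover classes v+ l+ d and v l d+ (31 + 33 = 64) plus the double crossovers (3).
RF(d–v) = (64 + 3) / 800 = 67/800 = 0.0838 → 8.4 map units.

8.4 map units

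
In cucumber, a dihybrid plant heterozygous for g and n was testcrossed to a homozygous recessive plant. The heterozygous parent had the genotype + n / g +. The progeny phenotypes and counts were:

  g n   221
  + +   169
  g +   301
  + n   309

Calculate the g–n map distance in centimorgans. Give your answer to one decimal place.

39.0 centimorgans

The recombinant classes are + + and g n: 169 + 221 = 390.
Recombination frequency = 390/1000 = 0.3900 ≈ 39.0%, i.e. 39.0 centimorgans.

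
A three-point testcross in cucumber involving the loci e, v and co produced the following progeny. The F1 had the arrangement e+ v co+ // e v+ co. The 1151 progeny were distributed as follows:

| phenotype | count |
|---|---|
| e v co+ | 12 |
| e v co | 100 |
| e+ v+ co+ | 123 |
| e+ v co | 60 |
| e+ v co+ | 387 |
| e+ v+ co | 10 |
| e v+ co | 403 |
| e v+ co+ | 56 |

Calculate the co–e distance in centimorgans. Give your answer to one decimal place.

12.0 centimorgans

The two rarest classes, e v co+ and e+ v+ co, are the double crossovers. Comparing them with the parentals, only the e allele has switched, so e is the middle locus and the order is co – e – v.
Crossovers in the co–e interval produce the single-crossover classes e+ v co and e v+ co+ (60 + 56 = 116) plus the double crossovers (22).
RF(co–e) = (116 + 22) / 1151 = 138/1151 = 0.1199 → 12.0 centimorgans.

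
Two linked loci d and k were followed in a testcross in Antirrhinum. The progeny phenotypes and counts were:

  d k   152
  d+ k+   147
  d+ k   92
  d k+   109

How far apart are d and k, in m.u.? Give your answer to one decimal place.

40.2 m.u.

The two most frequent classes, d+ k+ (147) and d k (152), are the parental types, so the F1 was d+ k+ / d k.
The recombinant classes are d+ k and d k+: 92 + 109 = 201.
Recombination frequency = 201/500 = 0.4020 ≈ 40.2%, i.e. 40.2 m.u.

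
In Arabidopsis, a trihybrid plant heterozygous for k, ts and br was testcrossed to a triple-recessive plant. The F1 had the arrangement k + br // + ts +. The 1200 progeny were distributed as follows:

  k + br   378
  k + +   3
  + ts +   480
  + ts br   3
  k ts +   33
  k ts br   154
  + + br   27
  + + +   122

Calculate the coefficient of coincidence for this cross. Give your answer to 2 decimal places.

0.39

The two rarest classes, k + + and + ts br, are the double crossovers. Comparing them with the parentals, only the br allele has switched, so br is the middle locus and the order is ts – br – k.
ts–br: (276 + 6)/1200 = 0.2350; br–k: (60 + 6)/1200 = 0.0550.
Expected DCO frequency = 0.2350 × 0.0550 ≈ 0.01292; observed = 6/1200 ≈ 0.00500.
Coefficient of coincidence = 0.00500/0.01292 ≈ 0.39.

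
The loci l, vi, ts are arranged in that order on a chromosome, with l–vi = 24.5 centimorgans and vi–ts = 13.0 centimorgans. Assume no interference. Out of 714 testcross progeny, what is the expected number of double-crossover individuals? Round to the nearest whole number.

23

Map distances give recombination frequencies of 0.245 and 0.130 for the two intervals.
With no interference, expected double-crossover frequency = 0.245 × 0.130 = 0.03185.
Expected number = 0.03185 × 714 = 22.74 ≈ 23.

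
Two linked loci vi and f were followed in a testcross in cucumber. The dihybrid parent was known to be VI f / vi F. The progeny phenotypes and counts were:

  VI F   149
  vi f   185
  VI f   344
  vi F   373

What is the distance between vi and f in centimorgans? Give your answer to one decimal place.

The recombinant classes are VI F and vi f: 149 + 185 = 334.
Recombination frequency = 334/1051 = 0.3178 ≈ 31.8%, i.e. 31.8 centimorgans.

31.8 centimorgans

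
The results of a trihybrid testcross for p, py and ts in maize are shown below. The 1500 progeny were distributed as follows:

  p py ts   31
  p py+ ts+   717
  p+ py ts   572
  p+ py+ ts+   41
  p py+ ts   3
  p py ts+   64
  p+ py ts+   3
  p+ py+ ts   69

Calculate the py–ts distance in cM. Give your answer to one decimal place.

9.3 cM

The two most frequent reciprocal classes, p+ py ts and p py+ ts+, are the parental types, so the F1 was p+ py ts / p py+ ts+.
The two rarest classes, p+ py ts+ and p py+ ts, are the double crossovers. Comparing them with the parentals, only the ts allele has switched, so ts is the middle locus and the order is p – ts – py.
Crossovers in the ts–py interval produce the single-crossover classes p+ py+ ts and p py ts+ (69 + 64 = 133) plus the double crossovers (6).
RF(ts–py) = (133 + 6) / 1500 = 139/1500 = 0.0927 → 9.3 cM.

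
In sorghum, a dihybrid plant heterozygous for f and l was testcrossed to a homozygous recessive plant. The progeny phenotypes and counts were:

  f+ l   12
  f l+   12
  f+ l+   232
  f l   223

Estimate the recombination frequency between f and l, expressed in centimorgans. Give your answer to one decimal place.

5.0 centimorgans

The two most frequent classes, f+ l+ (232) and f l (223), are the parental types, so the F1 was f+ l+ / f l.
The recombinant classes are f+ l and f l+: 12 + 12 = 24.
Recombination frequency = 24/479 = 0.0501 ≈ 5.0%, i.e. 5.0 centimorgans.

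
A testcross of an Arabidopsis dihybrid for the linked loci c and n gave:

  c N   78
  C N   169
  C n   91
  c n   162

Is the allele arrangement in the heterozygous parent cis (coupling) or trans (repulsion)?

cis

The two most frequent classes are C N (169) and c n (162); these are the parental (non-recombinant) types.
So the F1 carried C N on one chromosome and c n on the other — the recessive alleles are on the same chromosome (cis / coupling).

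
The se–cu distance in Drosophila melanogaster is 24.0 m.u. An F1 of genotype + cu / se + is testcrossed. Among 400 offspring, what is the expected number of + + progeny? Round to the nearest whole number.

48

A map distance of 24.0 m.u. corresponds to a recombination frequency of 0.240.
The F1 is + cu / se +, so + + is a recombinant gamete class with expected frequency r/2 = 0.240/2 = 0.1200.
Expected number = 0.1200 × 400 = 48.00 ≈ 48.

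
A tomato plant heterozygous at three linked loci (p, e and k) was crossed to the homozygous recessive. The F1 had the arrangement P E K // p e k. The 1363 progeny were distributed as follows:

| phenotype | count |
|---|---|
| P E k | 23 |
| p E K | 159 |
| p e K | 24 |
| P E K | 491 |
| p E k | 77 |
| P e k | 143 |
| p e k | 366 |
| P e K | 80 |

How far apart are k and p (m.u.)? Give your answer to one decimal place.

25.6 m.u.

The two rarest classes, P E k and p e K, are the double crossovers. Comparing them with the parentals, only the k allele has switched, so k is the middle locus and the order is e – k – p.
Crossovers in the k–p interval produce the single-crossover classes p E K and P e k (159 + 143 = 302) plus the double crossovers (47).
RF(k–p) = (302 + 47) / 1363 = 349/1363 = 0.2561 → 25.6 m.u.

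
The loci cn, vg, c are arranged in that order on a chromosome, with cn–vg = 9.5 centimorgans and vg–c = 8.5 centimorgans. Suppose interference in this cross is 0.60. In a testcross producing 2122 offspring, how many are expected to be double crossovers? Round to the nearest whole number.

Map distances give recombination frequencies of 0.095 and 0.085 for the two intervals.
With interference 0.60 (so coincidence = 0.40), expected double-crossover frequency = 0.095 × 0.085 × 0.40 = 0.00323.
Expected number = 0.00323 × 2122 = 6.85 ≈ 7.

7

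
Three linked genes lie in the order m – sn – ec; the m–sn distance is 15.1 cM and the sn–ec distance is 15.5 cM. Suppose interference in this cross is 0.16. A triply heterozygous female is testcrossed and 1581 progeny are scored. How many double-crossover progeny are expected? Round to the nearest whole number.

Map distances give recombination frequencies of 0.151 and 0.155 for the two intervals.
With interference 0.16 (so coincidence = 0.84), expected double-crossover frequency = 0.151 × 0.155 × 0.84 = 0.01966.
Expected number = 0.01966 × 1581 = 31.08 ≈ 31.

31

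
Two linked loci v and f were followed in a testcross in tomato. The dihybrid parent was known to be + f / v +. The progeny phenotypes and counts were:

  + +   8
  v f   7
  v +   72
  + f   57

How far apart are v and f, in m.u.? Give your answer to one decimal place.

10.4 m.u.

The recombinant classes are + + and v f: 8 + 7 = 15.
Recombination frequency = 15/144 = 0.1042 ≈ 10.4%, i.e. 10.4 m.u.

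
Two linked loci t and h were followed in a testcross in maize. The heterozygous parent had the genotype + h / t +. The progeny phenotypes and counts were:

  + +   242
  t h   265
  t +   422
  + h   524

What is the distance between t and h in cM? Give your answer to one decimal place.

The recombinant classes are + + and t h: 242 + 265 = 507.
Recombination frequency = 507/1453 = 0.3489 ≈ 34.9%, i.e. 34.9 cM.

34.9 cM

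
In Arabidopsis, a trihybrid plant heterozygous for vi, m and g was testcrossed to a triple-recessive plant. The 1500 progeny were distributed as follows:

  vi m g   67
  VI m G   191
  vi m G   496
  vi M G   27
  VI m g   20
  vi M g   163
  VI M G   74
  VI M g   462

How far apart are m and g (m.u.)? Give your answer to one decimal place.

12.5 m.u.

The two most frequent reciprocal classes, VI M g and vi m G, are the parental types, so the F1 was VI M g / vi m G.
The two rarest classes, VI m g and vi M G, are the double crossovers. Comparing them with the parentals, only the m allele has switched, so m is the middle locus and the order is g – m – vi.
Crossovers in the g–m interval produce the single-crossover classes VI M G and vi m g (74 + 67 = 141) plus the double crossovers (47).
RF(g–m) = (141 + 47) / 1500 = 188/1500 = 0.1253 → 12.5 m.u.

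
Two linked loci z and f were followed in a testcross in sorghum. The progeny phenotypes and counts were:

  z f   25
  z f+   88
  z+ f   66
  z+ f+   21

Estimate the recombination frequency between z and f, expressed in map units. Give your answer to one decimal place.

23.0 map units

The two most frequent classes, z+ f (66) and z f+ (88), are the parental types, so the F1 was z+ f / z f+.
The recombinant classes are z+ f+ and z f: 21 + 25 = 46.
Recombination frequency = 46/200 = 0.2300 ≈ 23.0%, i.e. 23.0 map units.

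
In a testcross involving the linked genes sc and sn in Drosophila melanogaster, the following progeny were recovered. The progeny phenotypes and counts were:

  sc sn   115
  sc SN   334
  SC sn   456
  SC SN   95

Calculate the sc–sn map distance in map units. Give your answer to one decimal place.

The two most frequent classes, SC sn (456) and sc SN (334), are the parental types, so the F1 was SC sn / sc SN.
The recombinant classes are SC SN and sc sn: 95 + 115 = 210.
Recombination frequency = 210/1000 = 0.2100 ≈ 21.0%, i.e. 21.0 map units.

21.0 map units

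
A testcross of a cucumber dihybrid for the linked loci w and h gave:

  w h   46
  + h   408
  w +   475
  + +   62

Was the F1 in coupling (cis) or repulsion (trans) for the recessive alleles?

The two most frequent classes are + h (408) and w + (475); these are the parental (non-recombinant) types.
So the F1 carried + h on one chromosome and w + on the other — the recessive alleles are on opposite chromosomes (trans / repulsion).

trans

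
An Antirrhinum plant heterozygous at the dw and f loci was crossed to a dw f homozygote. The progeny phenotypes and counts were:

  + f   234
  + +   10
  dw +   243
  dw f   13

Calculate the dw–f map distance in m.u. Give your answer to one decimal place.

The two most frequent classes, + f (234) and dw + (243), are the parental types, so the F1 was + f / dw +.
The recombinant classes are + + and dw f: 10 + 13 = 23.
Recombination frequency = 23/500 = 0.0460 ≈ 4.6%, i.e. 4.6 m.u.

4.6 m.u.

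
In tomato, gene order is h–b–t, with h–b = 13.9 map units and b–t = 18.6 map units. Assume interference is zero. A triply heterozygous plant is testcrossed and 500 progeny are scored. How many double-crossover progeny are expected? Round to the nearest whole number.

13

Map distances give recombination frequencies of 0.139 and 0.186 for the two intervals.
With no interference, expected double-crossover frequency = 0.139 × 0.186 = 0.02585.
Expected number = 0.02585 × 500 = 12.93 ≈ 13.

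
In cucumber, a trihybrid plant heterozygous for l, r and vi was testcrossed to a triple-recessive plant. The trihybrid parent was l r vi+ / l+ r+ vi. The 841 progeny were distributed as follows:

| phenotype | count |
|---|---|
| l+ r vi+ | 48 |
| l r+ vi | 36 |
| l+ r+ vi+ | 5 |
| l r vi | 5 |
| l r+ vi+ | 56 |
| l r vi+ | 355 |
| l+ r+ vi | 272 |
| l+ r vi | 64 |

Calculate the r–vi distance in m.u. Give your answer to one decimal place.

15.5 m.u.

The two rarest classes, l r vi and l+ r+ vi+, are the double crossovers. Comparing them with the parentals, only the vi allele has switched, so vi is the middle locus and the order is r – vi – l.
Crossovers in the r–vi interval produce the single-crossover classes l r+ vi+ and l+ r vi (56 + 64 = 120) plus the double crossovers (10).
RF(r–vi) = (120 + 10) / 841 = 130/841 = 0.1546 → 15.5 m.u.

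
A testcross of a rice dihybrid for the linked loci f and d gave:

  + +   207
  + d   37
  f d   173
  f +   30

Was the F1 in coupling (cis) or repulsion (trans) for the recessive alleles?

The two most frequent classes are + + (207) and f d (173); these are the parental (non-recombinant) types.
So the F1 carried + + on one chromosome and f d on the other — the recessive alleles are on the same chromosome (cis / coupling).

cis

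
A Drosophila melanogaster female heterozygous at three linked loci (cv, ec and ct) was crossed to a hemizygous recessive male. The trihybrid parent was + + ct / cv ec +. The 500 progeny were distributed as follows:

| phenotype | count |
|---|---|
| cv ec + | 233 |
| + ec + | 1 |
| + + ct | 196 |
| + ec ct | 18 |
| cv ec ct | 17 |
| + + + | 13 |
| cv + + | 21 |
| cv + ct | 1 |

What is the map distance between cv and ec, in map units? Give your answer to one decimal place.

8.2 map units

The two rarest classes, cv + ct and + ec +, are the double crossovers. Comparing them with the parentals, only the cv allele has switched, so cv is the middle locus and the order is ec – cv – ct.
Crossovers in the ec–cv interval produce the single-crossover classes + ec ct and cv + + (18 + 21 = 39) plus the double crossovers (2).
RF(ec–cv) = (39 + 2) / 500 = 41/500 = 0.0820 → 8.2 map units.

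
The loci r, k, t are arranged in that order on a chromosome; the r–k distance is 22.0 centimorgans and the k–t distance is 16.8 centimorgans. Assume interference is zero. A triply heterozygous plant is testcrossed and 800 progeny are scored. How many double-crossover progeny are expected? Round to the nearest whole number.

30

Map distances give recombination frequencies of 0.220 and 0.168 for the two intervals.
With no interference, expected double-crossover frequency = 0.220 × 0.168 = 0.03696.
Expected number = 0.03696 × 800 = 29.57 ≈ 30.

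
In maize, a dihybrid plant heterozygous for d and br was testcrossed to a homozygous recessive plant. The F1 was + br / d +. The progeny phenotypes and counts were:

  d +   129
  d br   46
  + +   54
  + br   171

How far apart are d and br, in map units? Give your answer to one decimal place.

The recombinant classes are + + and d br: 54 + 46 = 100.
Recombination frequency = 100/400 = 0.2500 ≈ 25.0%, i.e. 25.0 map units.

25.0 map units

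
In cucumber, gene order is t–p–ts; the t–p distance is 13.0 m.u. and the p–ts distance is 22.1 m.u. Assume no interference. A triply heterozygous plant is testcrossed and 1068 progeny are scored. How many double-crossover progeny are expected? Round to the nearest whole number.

31

Map distances give recombination frequencies of 0.130 and 0.221 for the two intervals.
With no interference, expected double-crossover frequency = 0.130 × 0.221 = 0.02873.
Expected number = 0.02873 × 1068 = 30.68 ≈ 31.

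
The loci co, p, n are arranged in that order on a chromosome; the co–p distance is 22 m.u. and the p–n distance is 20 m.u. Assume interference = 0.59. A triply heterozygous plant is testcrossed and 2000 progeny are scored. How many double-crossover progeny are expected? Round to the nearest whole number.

Map distances give recombination frequencies of 0.220 and 0.200 for the two intervals.
With interference 0.59 (so coincidence = 0.41), expected double-crossover frequency = 0.220 × 0.200 × 0.41 = 0.01804.
Expected number = 0.01804 × 2000 = 36.08 ≈ 36.

36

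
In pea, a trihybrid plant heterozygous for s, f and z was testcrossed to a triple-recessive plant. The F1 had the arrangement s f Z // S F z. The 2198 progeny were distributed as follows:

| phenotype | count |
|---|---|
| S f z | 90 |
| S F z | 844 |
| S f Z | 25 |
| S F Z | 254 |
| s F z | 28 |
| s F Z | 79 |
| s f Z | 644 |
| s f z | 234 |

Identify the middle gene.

s

The two rarest classes, S f Z and s F z, are the double crossovers. Comparing them with the parentals, only the s allele has switched, so s is the middle locus and the order is z – s – f.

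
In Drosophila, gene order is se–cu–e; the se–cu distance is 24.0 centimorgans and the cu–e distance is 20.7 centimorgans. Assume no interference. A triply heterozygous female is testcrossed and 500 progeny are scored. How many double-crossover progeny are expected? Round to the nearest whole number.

25

Map distances give recombination frequencies of 0.240 and 0.207 for the two intervals.
With no interference, expected double-crossover frequency = 0.240 × 0.207 = 0.04968.
Expected number = 0.04968 × 500 = 24.84 ≈ 25.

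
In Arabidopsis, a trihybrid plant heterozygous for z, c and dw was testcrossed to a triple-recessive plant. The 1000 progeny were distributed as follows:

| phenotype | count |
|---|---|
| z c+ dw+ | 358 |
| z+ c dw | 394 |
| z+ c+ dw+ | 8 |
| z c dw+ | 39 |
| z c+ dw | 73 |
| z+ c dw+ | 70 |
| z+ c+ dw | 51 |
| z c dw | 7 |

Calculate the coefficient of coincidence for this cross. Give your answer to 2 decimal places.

The two most frequent reciprocal classes, z+ c dw and z c+ dw+, are the parental types, so the F1 was z+ c dw / z c+ dw+.
The two rarest classes, z c dw and z+ c+ dw+, are the double crossovers. Comparing them with the parentals, only the z allele has switched, so z is the middle locus and the order is c – z – dw.
c–z: (90 + 15)/1000 = 0.1050; z–dw: (143 + 15)/1000 = 0.1580.
Expected DCO frequency = 0.1050 × 0.1580 ≈ 0.01659; observed = 15/1000 ≈ 0.01500.
Coefficient of coincidence = 0.01500/0.01659 ≈ 0.90.

0.90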